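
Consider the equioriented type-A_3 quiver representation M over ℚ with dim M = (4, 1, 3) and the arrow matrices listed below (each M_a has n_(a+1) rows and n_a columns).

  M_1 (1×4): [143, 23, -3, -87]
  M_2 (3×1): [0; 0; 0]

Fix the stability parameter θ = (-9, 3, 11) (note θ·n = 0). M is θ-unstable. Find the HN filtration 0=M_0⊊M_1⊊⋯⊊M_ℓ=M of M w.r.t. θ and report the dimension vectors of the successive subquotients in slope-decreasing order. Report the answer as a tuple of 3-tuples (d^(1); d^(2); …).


Via rank(M_{q-1}∘⋯∘M_p): M ≅ I[1,1]^3, I[1,2], I[3,3]^3.
μ_θ-semistable layers: μ^(1)=11; μ^(2)=3; μ^(3)=-9

((0, 0, 3); (0, 1, 0); (4, 0, 0))


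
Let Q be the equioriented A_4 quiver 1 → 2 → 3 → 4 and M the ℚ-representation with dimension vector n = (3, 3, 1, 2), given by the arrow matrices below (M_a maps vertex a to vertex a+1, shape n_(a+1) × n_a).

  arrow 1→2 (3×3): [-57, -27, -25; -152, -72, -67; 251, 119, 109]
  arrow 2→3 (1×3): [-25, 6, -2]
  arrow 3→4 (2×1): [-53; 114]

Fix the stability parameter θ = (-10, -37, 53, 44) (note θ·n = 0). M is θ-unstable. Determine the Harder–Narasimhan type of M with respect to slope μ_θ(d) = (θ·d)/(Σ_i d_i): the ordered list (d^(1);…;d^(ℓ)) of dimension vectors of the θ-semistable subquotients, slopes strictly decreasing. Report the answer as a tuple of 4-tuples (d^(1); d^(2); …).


Via rank(M_{q-1}∘⋯∘M_p): M ≅ I[1,2]^2, I[1,4], I[4,4].
μ_θ-semistable layers: μ^(1)=97/2; μ^(2)=44; μ^(3)=-47/2

((0, 0, 1, 1); (0, 0, 0, 1); (3, 3, 0, 0))


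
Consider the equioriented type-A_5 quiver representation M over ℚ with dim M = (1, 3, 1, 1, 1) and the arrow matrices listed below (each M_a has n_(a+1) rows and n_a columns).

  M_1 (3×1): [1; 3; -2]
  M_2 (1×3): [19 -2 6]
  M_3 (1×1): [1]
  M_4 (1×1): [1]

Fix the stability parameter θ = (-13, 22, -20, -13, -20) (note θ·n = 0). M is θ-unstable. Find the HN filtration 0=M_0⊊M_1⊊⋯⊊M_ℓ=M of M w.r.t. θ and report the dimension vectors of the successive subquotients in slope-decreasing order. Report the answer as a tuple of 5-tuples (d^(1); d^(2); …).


Via rank(M_{q-1}∘⋯∘M_p): M ≅ I[1,5], I[2,2]^2.
μ_θ-semistable layers: μ^(1)=22; μ^(2)=-31/4; μ^(3)=-13

((0, 2, 0, 0, 0); (0, 1, 1, 1, 1); (1, 0, 0, 0, 0))


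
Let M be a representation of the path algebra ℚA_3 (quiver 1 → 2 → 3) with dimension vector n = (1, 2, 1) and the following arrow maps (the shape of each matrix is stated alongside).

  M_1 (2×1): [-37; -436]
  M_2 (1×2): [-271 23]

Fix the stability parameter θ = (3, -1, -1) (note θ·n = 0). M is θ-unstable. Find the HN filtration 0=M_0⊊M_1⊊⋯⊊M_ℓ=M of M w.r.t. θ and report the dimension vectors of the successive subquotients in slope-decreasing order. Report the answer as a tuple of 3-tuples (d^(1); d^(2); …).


Interval decomposition of M: I[1,3], I[2,2].
HN type (ℓ=2): μ^(1)=1/3; μ^(2)=-1

((1, 1, 1); (0, 1, 0))


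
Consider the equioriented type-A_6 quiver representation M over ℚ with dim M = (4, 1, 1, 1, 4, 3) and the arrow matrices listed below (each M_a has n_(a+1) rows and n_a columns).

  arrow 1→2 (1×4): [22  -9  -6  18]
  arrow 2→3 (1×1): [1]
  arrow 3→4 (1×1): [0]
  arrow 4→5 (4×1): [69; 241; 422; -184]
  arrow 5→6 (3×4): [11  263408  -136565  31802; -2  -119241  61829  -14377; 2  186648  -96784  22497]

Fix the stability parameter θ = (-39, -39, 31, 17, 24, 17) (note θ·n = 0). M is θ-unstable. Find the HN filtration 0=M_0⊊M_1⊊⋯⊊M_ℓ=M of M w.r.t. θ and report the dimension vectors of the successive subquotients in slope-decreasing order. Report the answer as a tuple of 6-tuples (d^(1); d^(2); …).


Via rank(M_{q-1}∘⋯∘M_p): M ≅ I[1,1]^3, I[1,3], I[4,6], I[5,5], I[5,6]^2.
μ_θ-semistable layers: μ^(1)=31; μ^(2)=24; μ^(3)=41/2; μ^(4)=17; μ^(5)=-39

((0, 0, 1, 0, 0, 0); (0, 0, 0, 0, 1, 0); (0, 0, 0, 0, 3, 3); (0, 0, 0, 1, 0, 0); (4, 1, 0, 0, 0, 0))


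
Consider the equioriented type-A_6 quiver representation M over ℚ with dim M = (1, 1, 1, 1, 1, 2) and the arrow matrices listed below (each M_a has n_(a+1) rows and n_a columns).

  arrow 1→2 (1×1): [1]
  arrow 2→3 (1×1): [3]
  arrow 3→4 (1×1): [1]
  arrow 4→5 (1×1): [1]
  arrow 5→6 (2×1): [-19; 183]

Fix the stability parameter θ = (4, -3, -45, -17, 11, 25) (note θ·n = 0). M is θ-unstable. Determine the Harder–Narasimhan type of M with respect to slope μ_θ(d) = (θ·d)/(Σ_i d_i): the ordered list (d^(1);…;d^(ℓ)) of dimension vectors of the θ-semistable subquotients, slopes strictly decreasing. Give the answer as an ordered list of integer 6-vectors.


Via rank(M_{q-1}∘⋯∘M_p): M ≅ I[1,6], I[6,6].
μ_θ-semistable layers: μ^(1)=25; μ^(2)=11; μ^(3)=-61/4

((0, 0, 0, 0, 0, 2); (0, 0, 0, 0, 1, 0); (1, 1, 1, 1, 0, 0))


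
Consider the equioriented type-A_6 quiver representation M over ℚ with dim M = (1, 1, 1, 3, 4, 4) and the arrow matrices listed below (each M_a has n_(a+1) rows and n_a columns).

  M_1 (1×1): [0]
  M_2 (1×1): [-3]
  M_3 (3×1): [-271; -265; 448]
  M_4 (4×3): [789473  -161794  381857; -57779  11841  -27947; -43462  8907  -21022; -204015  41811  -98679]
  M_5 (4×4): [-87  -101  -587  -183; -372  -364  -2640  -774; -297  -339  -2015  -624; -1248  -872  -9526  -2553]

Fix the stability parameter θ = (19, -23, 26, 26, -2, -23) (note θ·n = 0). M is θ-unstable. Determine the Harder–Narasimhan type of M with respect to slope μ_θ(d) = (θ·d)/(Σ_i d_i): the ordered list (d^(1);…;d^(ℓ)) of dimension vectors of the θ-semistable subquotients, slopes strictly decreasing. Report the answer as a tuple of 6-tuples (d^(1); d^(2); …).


Barcode: M ≅ I[1,1], I[2,5], I[4,4], I[4,6], I[5,5], I[5,6], I[6,6]^2. HN layers by μ_θ (7 steps, strictly decreasing):
  μ^(1)=26; μ^(2)=19; μ^(3)=50/3; μ^(4)=1/3; μ^(5)=-2; μ^(6)=-25/2; μ^(7)=-23

((0, 0, 0, 1, 0, 0); (1, 0, 0, 0, 0, 0); (0, 0, 1, 1, 1, 0); (0, 0, 0, 1, 1, 1); (0, 0, 0, 0, 1, 0); (0, 0, 0, 0, 1, 1); (0, 1, 0, 0, 0, 2))


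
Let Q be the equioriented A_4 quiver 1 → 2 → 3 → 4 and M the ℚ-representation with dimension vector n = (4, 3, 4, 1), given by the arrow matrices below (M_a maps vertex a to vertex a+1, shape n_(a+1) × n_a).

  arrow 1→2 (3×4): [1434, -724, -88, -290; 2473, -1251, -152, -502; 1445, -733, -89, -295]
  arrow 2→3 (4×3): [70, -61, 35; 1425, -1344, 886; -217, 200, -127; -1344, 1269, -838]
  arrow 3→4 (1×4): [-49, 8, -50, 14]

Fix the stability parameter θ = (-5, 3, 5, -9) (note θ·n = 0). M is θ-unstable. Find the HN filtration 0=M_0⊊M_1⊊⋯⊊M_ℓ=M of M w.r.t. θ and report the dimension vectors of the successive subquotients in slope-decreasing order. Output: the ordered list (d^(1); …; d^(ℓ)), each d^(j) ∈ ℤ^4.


Barcode: M ≅ I[1,1], I[1,3]^2, I[1,4], I[3,3]. HN layers by μ_θ (4 steps, strictly decreasing):
  μ^(1)=5; μ^(2)=3; μ^(3)=-1/3; μ^(4)=-5

((0, 0, 3, 0); (0, 2, 0, 0); (0, 1, 1, 1); (4, 0, 0, 0))


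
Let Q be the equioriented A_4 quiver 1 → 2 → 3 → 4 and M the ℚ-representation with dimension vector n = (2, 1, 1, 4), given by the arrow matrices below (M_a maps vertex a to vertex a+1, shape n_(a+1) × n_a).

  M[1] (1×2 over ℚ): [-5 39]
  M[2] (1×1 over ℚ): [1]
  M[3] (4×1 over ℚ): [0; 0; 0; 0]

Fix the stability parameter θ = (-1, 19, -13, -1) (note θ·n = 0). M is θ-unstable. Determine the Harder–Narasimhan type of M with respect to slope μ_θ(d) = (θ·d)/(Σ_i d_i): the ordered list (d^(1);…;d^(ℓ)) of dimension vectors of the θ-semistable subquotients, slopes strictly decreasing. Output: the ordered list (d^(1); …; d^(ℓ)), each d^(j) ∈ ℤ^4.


Barcode: M ≅ I[1,1], I[1,3], I[4,4]^4. HN layers by μ_θ (2 steps, strictly decreasing):
  μ^(1)=3; μ^(2)=-1

((0, 1, 1, 0); (2, 0, 0, 4))


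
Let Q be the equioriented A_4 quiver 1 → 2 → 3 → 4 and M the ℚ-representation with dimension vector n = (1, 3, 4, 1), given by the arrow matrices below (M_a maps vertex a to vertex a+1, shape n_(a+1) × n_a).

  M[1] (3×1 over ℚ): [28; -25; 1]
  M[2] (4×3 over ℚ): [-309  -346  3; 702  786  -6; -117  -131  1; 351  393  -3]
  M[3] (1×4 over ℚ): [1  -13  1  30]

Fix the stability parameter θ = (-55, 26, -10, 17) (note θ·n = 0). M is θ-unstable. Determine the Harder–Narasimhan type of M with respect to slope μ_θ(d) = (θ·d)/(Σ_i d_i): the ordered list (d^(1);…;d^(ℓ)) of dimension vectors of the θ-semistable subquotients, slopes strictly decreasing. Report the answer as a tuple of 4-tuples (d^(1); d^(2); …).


Interval decomposition of M: I[1,4], I[2,2], I[2,3], I[3,3]^2.
HN type (ℓ=5): μ^(1)=26; μ^(2)=17; μ^(3)=8; μ^(4)=-10; μ^(5)=-55

((0, 1, 0, 0); (0, 0, 0, 1); (0, 2, 2, 0); (0, 0, 2, 0); (1, 0, 0, 0))


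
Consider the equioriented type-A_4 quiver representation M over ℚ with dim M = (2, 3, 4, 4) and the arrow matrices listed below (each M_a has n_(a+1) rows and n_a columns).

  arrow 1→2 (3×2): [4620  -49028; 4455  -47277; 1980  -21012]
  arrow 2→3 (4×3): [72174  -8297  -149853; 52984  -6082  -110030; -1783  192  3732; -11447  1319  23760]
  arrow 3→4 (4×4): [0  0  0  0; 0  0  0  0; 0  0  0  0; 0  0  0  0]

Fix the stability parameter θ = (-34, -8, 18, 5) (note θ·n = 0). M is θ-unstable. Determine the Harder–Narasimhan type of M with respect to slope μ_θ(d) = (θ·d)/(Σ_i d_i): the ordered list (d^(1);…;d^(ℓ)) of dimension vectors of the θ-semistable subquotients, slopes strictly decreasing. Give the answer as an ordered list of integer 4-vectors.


Interval decomposition of M: I[1,1], I[1,3], I[2,3]^2, I[3,3], I[4,4]^4.
HN type (ℓ=4): μ^(1)=18; μ^(2)=5; μ^(3)=-8; μ^(4)=-34

((0, 0, 4, 0); (0, 0, 0, 4); (0, 3, 0, 0); (2, 0, 0, 0))


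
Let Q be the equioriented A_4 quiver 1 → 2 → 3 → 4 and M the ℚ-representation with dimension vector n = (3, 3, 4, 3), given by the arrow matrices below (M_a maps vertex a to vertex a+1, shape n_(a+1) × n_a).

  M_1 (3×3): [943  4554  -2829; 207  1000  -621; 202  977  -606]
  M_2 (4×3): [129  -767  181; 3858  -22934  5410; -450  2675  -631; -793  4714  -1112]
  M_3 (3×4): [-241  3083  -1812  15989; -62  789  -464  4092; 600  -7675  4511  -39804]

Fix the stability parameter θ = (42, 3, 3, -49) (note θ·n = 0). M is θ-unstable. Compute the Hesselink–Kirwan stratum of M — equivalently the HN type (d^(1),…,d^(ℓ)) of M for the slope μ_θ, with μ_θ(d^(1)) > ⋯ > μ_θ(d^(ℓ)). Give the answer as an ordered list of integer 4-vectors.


Interval decomposition of M: I[1,1], I[1,3], I[1,4], I[2,2], I[3,4]^2.
HN type (ℓ=5): μ^(1)=42; μ^(2)=16; μ^(3)=3; μ^(4)=-1/4; μ^(5)=-23

((1, 0, 0, 0); (1, 1, 1, 0); (0, 1, 0, 0); (1, 1, 1, 1); (0, 0, 2, 2))


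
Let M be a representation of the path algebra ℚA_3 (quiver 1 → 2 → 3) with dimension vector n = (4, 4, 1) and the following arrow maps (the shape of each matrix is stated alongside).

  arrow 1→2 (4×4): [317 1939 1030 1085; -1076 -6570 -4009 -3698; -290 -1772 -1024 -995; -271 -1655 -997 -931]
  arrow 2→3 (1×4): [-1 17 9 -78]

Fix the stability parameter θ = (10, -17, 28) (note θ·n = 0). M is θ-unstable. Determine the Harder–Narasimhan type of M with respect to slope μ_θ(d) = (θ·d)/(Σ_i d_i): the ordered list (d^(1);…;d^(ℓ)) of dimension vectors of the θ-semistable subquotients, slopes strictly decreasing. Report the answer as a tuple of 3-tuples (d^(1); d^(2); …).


Interval decomposition of M: I[1,1], I[1,2]^2, I[1,3], I[2,2].
HN type (ℓ=4): μ^(1)=28; μ^(2)=10; μ^(3)=-7/2; μ^(4)=-17

((0, 0, 1); (1, 0, 0); (3, 3, 0); (0, 1, 0))


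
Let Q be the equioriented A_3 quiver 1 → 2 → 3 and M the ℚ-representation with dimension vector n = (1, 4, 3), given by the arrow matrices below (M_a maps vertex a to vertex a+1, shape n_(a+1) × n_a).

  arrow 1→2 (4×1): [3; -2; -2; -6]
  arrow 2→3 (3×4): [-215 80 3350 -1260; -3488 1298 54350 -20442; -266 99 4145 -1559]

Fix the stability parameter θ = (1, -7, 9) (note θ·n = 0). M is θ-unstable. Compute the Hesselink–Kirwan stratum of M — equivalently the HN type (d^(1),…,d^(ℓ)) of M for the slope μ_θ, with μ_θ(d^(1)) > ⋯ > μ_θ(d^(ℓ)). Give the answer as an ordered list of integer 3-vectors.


Interval decomposition of M: I[1,3], I[2,2]^2, I[2,3], I[3,3].
HN type (ℓ=3): μ^(1)=9; μ^(2)=-3; μ^(3)=-7

((0, 0, 3); (1, 1, 0); (0, 3, 0))


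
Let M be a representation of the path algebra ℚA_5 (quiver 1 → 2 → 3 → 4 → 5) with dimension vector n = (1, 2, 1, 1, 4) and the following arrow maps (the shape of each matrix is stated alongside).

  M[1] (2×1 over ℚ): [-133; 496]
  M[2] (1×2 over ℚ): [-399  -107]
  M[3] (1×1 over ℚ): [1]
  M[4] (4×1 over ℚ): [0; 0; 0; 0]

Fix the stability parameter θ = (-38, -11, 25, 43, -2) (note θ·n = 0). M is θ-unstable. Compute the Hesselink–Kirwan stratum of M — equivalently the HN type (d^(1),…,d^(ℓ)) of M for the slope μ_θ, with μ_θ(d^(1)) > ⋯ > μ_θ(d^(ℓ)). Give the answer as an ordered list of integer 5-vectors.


Interval decomposition of M: I[1,4], I[2,2], I[5,5]^4.
HN type (ℓ=5): μ^(1)=43; μ^(2)=25; μ^(3)=-2; μ^(4)=-11; μ^(5)=-38

((0, 0, 0, 1, 0); (0, 0, 1, 0, 0); (0, 0, 0, 0, 4); (0, 2, 0, 0, 0); (1, 0, 0, 0, 0))


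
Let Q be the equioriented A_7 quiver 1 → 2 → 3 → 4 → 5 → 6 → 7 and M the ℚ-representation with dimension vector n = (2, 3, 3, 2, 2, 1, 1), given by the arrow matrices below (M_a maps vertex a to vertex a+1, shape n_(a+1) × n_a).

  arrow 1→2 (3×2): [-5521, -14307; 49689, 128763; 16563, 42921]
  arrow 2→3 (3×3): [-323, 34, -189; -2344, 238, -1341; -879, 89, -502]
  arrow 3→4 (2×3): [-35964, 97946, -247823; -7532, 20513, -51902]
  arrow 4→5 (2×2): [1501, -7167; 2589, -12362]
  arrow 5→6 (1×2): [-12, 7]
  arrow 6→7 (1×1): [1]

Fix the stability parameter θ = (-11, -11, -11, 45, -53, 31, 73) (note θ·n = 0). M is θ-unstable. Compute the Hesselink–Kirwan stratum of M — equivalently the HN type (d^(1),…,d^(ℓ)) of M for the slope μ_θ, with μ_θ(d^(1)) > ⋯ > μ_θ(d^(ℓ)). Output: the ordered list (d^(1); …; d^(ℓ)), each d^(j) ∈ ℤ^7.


Interval decomposition of M: I[1,1], I[1,7], I[2,3], I[2,5].
HN type (ℓ=4): μ^(1)=73; μ^(2)=31; μ^(3)=-4; μ^(4)=-11

((0, 0, 0, 0, 0, 0, 1); (0, 0, 0, 0, 0, 1, 0); (0, 0, 0, 2, 2, 0, 0); (2, 3, 3, 0, 0, 0, 0))


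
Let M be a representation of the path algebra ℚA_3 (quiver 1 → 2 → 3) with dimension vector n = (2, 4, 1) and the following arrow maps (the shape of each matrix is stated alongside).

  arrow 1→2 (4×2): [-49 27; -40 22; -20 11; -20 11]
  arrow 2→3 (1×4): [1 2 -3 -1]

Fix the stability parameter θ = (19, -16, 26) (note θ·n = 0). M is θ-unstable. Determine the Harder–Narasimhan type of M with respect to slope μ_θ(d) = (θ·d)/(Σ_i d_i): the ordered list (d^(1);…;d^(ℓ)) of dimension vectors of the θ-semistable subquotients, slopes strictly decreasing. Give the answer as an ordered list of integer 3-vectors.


Interval decomposition of M: I[1,2], I[1,3], I[2,2]^2.
HN type (ℓ=3): μ^(1)=26; μ^(2)=3/2; μ^(3)=-16

((0, 0, 1); (2, 2, 0); (0, 2, 0))


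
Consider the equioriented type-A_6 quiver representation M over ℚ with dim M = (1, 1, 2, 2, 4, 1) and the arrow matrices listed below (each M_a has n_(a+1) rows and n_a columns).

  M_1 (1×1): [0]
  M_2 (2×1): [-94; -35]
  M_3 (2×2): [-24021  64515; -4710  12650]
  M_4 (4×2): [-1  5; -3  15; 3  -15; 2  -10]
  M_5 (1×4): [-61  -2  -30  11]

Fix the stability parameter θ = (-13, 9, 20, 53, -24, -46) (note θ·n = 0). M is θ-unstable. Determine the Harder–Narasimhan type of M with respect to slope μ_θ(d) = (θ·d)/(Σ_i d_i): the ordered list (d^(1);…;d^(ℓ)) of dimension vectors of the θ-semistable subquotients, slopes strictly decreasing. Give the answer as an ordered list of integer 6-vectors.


Barcode: M ≅ I[1,1], I[2,6], I[3,3], I[4,4], I[5,5]^3. HN layers by μ_θ (5 steps, strictly decreasing):
  μ^(1)=53; μ^(2)=20; μ^(3)=12/5; μ^(4)=-13; μ^(5)=-24

((0, 0, 0, 1, 0, 0); (0, 0, 1, 0, 0, 0); (0, 1, 1, 1, 1, 1); (1, 0, 0, 0, 0, 0); (0, 0, 0, 0, 3, 0))


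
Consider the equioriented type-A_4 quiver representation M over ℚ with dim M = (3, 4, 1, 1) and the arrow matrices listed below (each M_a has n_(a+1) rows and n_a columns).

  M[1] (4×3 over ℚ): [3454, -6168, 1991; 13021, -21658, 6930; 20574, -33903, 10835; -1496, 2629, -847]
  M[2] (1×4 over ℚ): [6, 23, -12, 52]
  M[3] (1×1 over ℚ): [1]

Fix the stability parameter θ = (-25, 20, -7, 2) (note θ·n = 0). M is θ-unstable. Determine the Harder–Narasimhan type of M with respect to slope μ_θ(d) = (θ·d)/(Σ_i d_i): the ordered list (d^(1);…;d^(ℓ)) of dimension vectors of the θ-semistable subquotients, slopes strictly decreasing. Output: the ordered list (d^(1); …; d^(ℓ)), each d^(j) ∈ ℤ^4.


Via rank(M_{q-1}∘⋯∘M_p): M ≅ I[1,2]^2, I[1,4], I[2,2].
μ_θ-semistable layers: μ^(1)=20; μ^(2)=5; μ^(3)=-25

((0, 3, 0, 0); (0, 1, 1, 1); (3, 0, 0, 0))


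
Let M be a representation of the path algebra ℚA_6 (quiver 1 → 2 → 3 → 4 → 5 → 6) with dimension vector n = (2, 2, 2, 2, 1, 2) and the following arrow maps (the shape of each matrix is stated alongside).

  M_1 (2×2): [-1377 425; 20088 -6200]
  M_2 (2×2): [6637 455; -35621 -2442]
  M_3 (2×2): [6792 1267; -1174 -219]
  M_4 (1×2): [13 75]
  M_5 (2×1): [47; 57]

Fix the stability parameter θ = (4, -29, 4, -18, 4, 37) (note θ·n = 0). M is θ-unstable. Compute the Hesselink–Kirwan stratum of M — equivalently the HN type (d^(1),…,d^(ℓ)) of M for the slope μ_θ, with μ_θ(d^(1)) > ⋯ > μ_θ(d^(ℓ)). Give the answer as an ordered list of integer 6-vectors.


Barcode: M ≅ I[1,1], I[1,6], I[2,4], I[6,6]. HN layers by μ_θ (5 steps, strictly decreasing):
  μ^(1)=37; μ^(2)=4; μ^(3)=-7; μ^(4)=-25/2; μ^(5)=-29

((0, 0, 0, 0, 0, 2); (1, 0, 0, 0, 1, 0); (0, 0, 2, 2, 0, 0); (1, 1, 0, 0, 0, 0); (0, 1, 0, 0, 0, 0))


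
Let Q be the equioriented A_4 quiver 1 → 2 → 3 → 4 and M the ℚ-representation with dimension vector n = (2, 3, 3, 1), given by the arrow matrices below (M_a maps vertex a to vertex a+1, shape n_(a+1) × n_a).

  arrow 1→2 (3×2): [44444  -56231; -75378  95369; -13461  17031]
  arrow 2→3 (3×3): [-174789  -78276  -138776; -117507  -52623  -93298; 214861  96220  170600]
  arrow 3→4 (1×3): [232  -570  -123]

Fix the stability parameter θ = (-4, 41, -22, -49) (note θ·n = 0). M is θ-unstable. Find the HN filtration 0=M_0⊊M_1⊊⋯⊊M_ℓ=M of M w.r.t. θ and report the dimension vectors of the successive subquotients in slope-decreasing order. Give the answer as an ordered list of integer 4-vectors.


Interval decomposition of M: I[1,3], I[1,4], I[2,2], I[3,3].
HN type (ℓ=5): μ^(1)=41; μ^(2)=19/2; μ^(3)=-4; μ^(4)=-17/2; μ^(5)=-22

((0, 1, 0, 0); (0, 1, 1, 0); (1, 0, 0, 0); (1, 1, 1, 1); (0, 0, 1, 0))


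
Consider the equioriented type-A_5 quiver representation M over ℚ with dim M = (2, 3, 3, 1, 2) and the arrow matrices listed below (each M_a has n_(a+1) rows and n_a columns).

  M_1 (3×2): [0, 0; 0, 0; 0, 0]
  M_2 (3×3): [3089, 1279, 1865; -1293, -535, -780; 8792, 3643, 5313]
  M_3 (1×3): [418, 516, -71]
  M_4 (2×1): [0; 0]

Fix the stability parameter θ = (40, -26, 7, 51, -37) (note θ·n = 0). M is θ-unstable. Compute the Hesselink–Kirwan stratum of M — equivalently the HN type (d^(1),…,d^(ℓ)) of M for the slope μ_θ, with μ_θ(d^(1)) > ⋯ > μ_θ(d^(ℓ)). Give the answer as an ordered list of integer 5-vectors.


Barcode: M ≅ I[1,1]^2, I[2,3]^2, I[2,4], I[5,5]^2. HN layers by μ_θ (5 steps, strictly decreasing):
  μ^(1)=51; μ^(2)=40; μ^(3)=7; μ^(4)=-26; μ^(5)=-37

((0, 0, 0, 1, 0); (2, 0, 0, 0, 0); (0, 0, 3, 0, 0); (0, 3, 0, 0, 0); (0, 0, 0, 0, 2))


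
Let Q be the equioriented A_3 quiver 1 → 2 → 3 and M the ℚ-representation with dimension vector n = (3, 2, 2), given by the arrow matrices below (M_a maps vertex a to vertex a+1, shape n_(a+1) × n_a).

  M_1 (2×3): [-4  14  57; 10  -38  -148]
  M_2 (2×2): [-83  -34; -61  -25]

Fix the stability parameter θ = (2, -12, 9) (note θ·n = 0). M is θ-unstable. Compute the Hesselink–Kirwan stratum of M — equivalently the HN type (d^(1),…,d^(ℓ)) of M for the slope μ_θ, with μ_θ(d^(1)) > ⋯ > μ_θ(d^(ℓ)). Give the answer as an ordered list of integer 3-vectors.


Barcode: M ≅ I[1,1], I[1,3]^2. HN layers by μ_θ (3 steps, strictly decreasing):
  μ^(1)=9; μ^(2)=2; μ^(3)=-5

((0, 0, 2); (1, 0, 0); (2, 2, 0))


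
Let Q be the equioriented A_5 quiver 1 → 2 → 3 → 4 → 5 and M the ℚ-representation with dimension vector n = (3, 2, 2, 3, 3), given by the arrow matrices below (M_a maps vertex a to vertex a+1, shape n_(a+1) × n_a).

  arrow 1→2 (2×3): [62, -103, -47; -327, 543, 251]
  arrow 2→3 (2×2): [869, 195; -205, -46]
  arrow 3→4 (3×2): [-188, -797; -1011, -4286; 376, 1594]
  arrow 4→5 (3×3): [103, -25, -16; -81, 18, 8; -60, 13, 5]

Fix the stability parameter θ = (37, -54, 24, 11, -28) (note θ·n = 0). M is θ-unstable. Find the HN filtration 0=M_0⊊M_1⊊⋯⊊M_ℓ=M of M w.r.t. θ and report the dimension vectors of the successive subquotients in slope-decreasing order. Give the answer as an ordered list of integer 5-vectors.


Via rank(M_{q-1}∘⋯∘M_p): M ≅ I[1,1], I[1,5]^2, I[4,5].
μ_θ-semistable layers: μ^(1)=37; μ^(2)=7/3; μ^(3)=-17/2

((1, 0, 0, 0, 0); (0, 0, 2, 2, 2); (2, 2, 0, 1, 1))


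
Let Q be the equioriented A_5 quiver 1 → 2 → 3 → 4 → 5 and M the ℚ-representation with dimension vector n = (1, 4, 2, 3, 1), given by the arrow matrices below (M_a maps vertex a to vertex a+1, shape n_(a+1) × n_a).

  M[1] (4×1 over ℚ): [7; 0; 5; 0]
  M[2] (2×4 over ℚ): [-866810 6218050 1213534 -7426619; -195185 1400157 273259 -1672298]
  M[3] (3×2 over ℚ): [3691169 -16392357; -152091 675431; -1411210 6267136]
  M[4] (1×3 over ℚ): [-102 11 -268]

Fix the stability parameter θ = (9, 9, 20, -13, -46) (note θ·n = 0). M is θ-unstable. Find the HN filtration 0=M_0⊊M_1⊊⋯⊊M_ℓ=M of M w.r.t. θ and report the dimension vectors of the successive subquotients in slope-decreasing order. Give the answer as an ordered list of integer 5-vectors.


Via rank(M_{q-1}∘⋯∘M_p): M ≅ I[1,2], I[2,2], I[2,4], I[2,5], I[4,4].
μ_θ-semistable layers: μ^(1)=9; μ^(2)=16/3; μ^(3)=-15/2; μ^(4)=-13

((1, 2, 0, 0, 0); (0, 1, 1, 1, 0); (0, 1, 1, 1, 1); (0, 0, 0, 1, 0))


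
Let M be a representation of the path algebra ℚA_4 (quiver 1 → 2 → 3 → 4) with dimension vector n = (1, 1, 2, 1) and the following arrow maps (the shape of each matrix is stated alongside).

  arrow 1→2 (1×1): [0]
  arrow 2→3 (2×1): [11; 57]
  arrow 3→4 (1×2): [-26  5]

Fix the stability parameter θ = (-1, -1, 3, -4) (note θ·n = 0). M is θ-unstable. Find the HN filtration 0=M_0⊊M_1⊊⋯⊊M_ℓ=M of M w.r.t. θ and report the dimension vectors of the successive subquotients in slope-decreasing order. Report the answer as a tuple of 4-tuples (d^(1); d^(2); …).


Barcode: M ≅ I[1,1], I[2,4], I[3,3]. HN layers by μ_θ (3 steps, strictly decreasing):
  μ^(1)=3; μ^(2)=-1/2; μ^(3)=-1

((0, 0, 1, 0); (0, 0, 1, 1); (1, 1, 0, 0))


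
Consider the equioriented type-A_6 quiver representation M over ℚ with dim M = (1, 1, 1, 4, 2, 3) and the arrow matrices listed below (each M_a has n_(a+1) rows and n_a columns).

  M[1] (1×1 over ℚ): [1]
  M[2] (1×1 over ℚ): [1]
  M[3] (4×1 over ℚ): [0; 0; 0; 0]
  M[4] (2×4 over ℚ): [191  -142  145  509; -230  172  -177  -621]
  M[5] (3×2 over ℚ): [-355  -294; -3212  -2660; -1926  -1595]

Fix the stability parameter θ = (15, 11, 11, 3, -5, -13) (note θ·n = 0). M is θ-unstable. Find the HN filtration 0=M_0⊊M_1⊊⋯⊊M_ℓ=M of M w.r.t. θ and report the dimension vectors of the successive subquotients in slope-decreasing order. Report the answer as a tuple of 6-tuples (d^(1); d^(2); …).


Via rank(M_{q-1}∘⋯∘M_p): M ≅ I[1,3], I[4,4]^2, I[4,6]^2, I[6,6].
μ_θ-semistable layers: μ^(1)=37/3; μ^(2)=3; μ^(3)=-5; μ^(4)=-13

((1, 1, 1, 0, 0, 0); (0, 0, 0, 2, 0, 0); (0, 0, 0, 2, 2, 2); (0, 0, 0, 0, 0, 1))


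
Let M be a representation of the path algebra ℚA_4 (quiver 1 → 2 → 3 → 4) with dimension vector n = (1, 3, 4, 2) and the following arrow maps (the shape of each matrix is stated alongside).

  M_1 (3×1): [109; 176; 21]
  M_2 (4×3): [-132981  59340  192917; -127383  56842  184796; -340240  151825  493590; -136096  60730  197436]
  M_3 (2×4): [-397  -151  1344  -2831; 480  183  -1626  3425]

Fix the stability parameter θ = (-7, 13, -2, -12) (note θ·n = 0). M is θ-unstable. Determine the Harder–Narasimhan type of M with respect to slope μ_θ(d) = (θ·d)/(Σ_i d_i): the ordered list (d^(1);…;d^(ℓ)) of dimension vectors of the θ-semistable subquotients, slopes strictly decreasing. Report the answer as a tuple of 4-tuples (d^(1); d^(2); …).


Interval decomposition of M: I[1,4], I[2,3], I[2,4], I[3,3].
HN type (ℓ=4): μ^(1)=11/2; μ^(2)=-1/3; μ^(3)=-2; μ^(4)=-7

((0, 1, 1, 0); (0, 2, 2, 2); (0, 0, 1, 0); (1, 0, 0, 0))


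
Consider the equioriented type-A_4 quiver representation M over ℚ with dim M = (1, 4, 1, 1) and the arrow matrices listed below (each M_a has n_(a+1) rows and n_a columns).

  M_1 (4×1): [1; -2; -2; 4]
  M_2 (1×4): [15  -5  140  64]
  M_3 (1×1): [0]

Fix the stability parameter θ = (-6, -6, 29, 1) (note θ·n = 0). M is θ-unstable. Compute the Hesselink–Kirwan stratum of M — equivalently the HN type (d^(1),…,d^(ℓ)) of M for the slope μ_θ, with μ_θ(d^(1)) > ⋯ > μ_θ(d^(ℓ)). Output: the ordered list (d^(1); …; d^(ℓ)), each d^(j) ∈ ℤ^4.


Interval decomposition of M: I[1,3], I[2,2]^3, I[4,4].
HN type (ℓ=3): μ^(1)=29; μ^(2)=1; μ^(3)=-6

((0, 0, 1, 0); (0, 0, 0, 1); (1, 4, 0, 0))


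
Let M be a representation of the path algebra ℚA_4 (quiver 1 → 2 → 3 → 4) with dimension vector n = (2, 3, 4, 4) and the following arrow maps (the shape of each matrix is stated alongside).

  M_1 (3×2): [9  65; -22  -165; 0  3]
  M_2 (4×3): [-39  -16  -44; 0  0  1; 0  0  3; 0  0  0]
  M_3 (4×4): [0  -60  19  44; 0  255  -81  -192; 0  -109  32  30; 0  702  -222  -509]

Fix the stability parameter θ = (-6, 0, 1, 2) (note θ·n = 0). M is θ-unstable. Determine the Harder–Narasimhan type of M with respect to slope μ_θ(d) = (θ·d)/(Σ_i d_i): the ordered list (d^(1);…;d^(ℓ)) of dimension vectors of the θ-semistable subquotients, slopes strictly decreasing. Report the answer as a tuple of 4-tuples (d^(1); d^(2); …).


Interval decomposition of M: I[1,3], I[1,4], I[2,2], I[3,4]^2, I[4,4].
HN type (ℓ=4): μ^(1)=2; μ^(2)=1; μ^(3)=0; μ^(4)=-6

((0, 0, 0, 4); (0, 0, 4, 0); (0, 3, 0, 0); (2, 0, 0, 0))


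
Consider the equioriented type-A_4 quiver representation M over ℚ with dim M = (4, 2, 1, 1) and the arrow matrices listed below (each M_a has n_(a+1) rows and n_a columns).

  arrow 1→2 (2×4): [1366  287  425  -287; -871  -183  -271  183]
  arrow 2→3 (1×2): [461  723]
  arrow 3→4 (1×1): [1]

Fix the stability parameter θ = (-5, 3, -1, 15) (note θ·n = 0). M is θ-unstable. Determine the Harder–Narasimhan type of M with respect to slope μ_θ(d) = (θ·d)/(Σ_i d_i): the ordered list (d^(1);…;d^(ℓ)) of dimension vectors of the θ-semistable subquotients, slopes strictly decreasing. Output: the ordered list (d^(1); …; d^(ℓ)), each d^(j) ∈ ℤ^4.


Barcode: M ≅ I[1,1]^2, I[1,2], I[1,4]. HN layers by μ_θ (4 steps, strictly decreasing):
  μ^(1)=15; μ^(2)=3; μ^(3)=1; μ^(4)=-5

((0, 0, 0, 1); (0, 1, 0, 0); (0, 1, 1, 0); (4, 0, 0, 0))


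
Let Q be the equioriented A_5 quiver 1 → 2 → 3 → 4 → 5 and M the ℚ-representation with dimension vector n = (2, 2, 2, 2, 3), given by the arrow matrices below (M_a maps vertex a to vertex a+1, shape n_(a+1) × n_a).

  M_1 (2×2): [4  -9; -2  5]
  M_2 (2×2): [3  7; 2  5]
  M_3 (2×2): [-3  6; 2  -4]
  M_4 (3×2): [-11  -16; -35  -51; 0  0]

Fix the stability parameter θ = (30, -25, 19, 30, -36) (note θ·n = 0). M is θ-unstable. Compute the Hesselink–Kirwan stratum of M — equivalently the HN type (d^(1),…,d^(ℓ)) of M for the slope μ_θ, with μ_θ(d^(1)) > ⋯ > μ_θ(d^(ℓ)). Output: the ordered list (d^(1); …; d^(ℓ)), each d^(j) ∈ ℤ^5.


Via rank(M_{q-1}∘⋯∘M_p): M ≅ I[1,3], I[1,5], I[4,5], I[5,5].
μ_θ-semistable layers: μ^(1)=19; μ^(2)=13/3; μ^(3)=5/2; μ^(4)=-3; μ^(5)=-36

((0, 0, 1, 0, 0); (0, 0, 1, 1, 1); (2, 2, 0, 0, 0); (0, 0, 0, 1, 1); (0, 0, 0, 0, 1))


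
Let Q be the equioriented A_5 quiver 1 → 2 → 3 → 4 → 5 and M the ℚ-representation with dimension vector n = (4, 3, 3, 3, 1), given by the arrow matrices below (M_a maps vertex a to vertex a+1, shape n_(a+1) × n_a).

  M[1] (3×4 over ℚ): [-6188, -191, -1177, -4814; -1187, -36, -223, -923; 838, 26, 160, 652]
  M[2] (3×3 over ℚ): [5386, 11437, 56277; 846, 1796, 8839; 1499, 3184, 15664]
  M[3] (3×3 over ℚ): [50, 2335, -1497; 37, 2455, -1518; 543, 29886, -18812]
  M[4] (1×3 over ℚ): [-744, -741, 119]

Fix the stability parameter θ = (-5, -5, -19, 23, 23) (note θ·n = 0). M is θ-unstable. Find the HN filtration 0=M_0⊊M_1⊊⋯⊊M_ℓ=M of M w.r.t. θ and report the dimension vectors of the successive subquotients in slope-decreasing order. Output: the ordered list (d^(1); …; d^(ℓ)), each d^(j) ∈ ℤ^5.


Barcode: M ≅ I[1,1], I[1,4]^2, I[1,5]. HN layers by μ_θ (3 steps, strictly decreasing):
  μ^(1)=23; μ^(2)=-5; μ^(3)=-29/3

((0, 0, 0, 3, 1); (1, 0, 0, 0, 0); (3, 3, 3, 0, 0))


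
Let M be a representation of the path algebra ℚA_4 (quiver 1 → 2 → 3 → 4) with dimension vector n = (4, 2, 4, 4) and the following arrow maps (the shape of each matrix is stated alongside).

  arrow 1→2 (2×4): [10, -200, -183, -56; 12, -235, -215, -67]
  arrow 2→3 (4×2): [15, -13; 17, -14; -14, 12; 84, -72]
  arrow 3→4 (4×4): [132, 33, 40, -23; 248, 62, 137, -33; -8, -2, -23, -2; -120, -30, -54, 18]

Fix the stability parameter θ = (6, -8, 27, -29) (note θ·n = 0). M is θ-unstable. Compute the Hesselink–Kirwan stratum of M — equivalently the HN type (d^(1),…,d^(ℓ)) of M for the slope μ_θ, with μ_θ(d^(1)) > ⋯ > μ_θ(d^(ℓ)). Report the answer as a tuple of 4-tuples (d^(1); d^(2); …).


Barcode: M ≅ I[1,1]^2, I[1,3], I[1,4], I[3,4]^2, I[4,4]. HN layers by μ_θ (4 steps, strictly decreasing):
  μ^(1)=27; μ^(2)=6; μ^(3)=-1; μ^(4)=-29

((0, 0, 1, 0); (2, 0, 0, 0); (2, 2, 3, 3); (0, 0, 0, 1))


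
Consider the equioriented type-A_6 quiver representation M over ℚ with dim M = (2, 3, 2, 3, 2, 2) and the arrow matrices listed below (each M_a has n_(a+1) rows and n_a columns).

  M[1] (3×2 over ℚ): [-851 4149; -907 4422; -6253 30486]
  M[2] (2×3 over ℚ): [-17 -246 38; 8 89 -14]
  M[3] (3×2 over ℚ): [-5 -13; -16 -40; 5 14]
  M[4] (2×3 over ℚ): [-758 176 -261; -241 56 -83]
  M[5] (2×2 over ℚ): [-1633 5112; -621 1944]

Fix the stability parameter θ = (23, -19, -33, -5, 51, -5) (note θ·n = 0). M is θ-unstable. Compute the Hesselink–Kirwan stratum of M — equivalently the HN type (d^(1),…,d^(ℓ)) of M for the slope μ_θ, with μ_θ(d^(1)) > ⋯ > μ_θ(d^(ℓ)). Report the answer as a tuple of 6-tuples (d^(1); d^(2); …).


Barcode: M ≅ I[1,5], I[1,6], I[2,2], I[4,4], I[6,6]. HN layers by μ_θ (5 steps, strictly decreasing):
  μ^(1)=51; μ^(2)=23; μ^(3)=-5; μ^(4)=-29/3; μ^(5)=-19

((0, 0, 0, 0, 1, 0); (0, 0, 0, 0, 1, 1); (0, 0, 0, 3, 0, 1); (2, 2, 2, 0, 0, 0); (0, 1, 0, 0, 0, 0))


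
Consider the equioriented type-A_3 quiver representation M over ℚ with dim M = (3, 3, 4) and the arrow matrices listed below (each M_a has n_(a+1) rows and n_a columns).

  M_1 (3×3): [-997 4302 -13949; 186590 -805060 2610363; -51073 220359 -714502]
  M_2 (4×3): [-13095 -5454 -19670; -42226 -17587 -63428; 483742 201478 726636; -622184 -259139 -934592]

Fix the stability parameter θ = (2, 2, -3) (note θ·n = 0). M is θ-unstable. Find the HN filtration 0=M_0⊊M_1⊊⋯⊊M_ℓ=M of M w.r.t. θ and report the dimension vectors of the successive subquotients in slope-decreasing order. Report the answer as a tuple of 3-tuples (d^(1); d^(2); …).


Barcode: M ≅ I[1,2], I[1,3]^2, I[3,3]^2. HN layers by μ_θ (3 steps, strictly decreasing):
  μ^(1)=2; μ^(2)=1/3; μ^(3)=-3

((1, 1, 0); (2, 2, 2); (0, 0, 2))


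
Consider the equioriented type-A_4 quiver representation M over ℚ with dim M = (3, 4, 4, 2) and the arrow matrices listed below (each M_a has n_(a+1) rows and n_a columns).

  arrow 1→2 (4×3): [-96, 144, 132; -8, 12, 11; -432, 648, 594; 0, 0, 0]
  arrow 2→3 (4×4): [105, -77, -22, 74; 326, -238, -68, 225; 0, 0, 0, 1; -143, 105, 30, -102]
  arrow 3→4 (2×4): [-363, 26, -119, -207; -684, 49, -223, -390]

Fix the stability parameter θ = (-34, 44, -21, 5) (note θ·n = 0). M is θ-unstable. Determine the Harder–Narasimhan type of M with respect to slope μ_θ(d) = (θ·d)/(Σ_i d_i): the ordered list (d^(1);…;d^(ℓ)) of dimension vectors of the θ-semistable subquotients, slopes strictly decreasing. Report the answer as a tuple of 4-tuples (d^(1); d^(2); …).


Interval decomposition of M: I[1,1]^2, I[1,4], I[2,2], I[2,3]^2, I[3,4].
HN type (ℓ=6): μ^(1)=44; μ^(2)=23/2; μ^(3)=28/3; μ^(4)=5; μ^(5)=-21; μ^(6)=-34

((0, 1, 0, 0); (0, 2, 2, 0); (0, 1, 1, 1); (0, 0, 0, 1); (0, 0, 1, 0); (3, 0, 0, 0))


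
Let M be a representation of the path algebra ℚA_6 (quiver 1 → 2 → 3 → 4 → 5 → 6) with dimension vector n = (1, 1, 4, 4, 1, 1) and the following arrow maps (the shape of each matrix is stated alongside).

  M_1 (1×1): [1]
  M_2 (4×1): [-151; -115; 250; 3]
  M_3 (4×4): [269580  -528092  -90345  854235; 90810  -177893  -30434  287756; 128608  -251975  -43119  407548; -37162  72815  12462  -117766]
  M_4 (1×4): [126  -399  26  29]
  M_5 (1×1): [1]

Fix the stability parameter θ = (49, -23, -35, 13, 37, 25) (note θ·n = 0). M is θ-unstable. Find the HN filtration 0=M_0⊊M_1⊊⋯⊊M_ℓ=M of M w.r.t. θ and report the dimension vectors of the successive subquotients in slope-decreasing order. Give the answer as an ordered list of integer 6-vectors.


Interval decomposition of M: I[1,4], I[3,3], I[3,4]^2, I[4,6].
HN type (ℓ=4): μ^(1)=31; μ^(2)=13; μ^(3)=-3; μ^(4)=-35

((0, 0, 0, 0, 1, 1); (0, 0, 0, 4, 0, 0); (1, 1, 1, 0, 0, 0); (0, 0, 3, 0, 0, 0))


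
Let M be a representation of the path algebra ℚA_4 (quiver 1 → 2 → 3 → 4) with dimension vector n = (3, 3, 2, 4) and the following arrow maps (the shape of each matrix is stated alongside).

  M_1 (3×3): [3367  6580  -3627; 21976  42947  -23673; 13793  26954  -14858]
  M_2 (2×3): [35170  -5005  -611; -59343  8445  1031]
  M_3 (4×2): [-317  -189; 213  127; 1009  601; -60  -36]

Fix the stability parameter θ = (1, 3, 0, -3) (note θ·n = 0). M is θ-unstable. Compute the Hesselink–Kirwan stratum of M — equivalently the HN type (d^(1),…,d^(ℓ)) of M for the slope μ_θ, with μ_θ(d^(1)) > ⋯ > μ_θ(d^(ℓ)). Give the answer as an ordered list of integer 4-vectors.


Interval decomposition of M: I[1,2], I[1,4]^2, I[4,4]^2.
HN type (ℓ=4): μ^(1)=3; μ^(2)=1; μ^(3)=1/4; μ^(4)=-3

((0, 1, 0, 0); (1, 0, 0, 0); (2, 2, 2, 2); (0, 0, 0, 2))


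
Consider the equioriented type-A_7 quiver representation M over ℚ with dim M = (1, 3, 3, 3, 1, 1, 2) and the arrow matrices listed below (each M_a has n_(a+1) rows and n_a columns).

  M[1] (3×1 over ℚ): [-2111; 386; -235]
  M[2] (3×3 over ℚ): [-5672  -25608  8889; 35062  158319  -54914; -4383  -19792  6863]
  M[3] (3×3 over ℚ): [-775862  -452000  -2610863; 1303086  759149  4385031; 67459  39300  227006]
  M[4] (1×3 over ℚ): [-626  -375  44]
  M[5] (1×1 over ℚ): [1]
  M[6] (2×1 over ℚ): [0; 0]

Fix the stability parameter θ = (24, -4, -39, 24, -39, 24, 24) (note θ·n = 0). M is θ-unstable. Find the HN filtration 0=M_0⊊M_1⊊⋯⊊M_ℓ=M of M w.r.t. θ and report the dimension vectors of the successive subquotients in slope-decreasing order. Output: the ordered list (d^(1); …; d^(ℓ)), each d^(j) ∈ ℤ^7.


Via rank(M_{q-1}∘⋯∘M_p): M ≅ I[1,6], I[2,4]^2, I[7,7]^2.
μ_θ-semistable layers: μ^(1)=24; μ^(2)=-34/5; μ^(3)=-43/2

((0, 0, 0, 2, 0, 1, 2); (1, 1, 1, 1, 1, 0, 0); (0, 2, 2, 0, 0, 0, 0))


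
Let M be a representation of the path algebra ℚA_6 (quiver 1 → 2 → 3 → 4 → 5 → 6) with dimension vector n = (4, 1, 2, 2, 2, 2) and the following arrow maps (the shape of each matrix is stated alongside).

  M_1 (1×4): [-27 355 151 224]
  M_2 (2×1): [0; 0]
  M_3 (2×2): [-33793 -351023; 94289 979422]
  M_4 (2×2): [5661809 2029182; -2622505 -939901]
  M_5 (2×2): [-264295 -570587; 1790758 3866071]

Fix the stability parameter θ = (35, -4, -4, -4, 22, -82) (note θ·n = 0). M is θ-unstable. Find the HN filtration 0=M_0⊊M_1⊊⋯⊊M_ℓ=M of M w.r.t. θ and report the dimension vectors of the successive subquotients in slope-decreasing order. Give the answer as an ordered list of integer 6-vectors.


Via rank(M_{q-1}∘⋯∘M_p): M ≅ I[1,1]^3, I[1,2], I[3,6]^2.
μ_θ-semistable layers: μ^(1)=35; μ^(2)=31/2; μ^(3)=-17

((3, 0, 0, 0, 0, 0); (1, 1, 0, 0, 0, 0); (0, 0, 2, 2, 2, 2))


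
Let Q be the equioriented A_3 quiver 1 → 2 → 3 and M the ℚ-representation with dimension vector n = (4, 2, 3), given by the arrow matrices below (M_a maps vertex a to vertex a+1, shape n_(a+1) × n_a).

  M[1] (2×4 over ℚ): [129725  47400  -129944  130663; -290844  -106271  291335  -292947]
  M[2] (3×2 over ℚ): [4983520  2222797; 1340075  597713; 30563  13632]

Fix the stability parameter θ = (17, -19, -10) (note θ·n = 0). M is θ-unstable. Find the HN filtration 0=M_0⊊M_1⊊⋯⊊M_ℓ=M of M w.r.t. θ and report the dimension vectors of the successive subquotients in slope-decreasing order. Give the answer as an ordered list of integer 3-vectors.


Barcode: M ≅ I[1,1]^2, I[1,3]^2, I[3,3]. HN layers by μ_θ (3 steps, strictly decreasing):
  μ^(1)=17; μ^(2)=-4; μ^(3)=-10

((2, 0, 0); (2, 2, 2); (0, 0, 1))


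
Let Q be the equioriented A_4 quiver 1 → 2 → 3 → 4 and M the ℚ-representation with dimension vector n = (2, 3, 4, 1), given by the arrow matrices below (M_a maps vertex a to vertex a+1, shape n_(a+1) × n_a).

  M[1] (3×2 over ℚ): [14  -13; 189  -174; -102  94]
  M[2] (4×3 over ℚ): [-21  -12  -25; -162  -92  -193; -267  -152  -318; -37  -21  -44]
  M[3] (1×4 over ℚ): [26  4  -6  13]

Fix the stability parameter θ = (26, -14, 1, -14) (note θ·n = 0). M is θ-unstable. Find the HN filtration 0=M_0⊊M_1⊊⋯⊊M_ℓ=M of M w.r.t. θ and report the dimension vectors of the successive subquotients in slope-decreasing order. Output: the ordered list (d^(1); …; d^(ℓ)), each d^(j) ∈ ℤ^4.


Barcode: M ≅ I[1,3], I[1,4], I[2,3], I[3,3]. HN layers by μ_θ (4 steps, strictly decreasing):
  μ^(1)=13/3; μ^(2)=1; μ^(3)=-1/4; μ^(4)=-14

((1, 1, 1, 0); (0, 0, 2, 0); (1, 1, 1, 1); (0, 1, 0, 0))


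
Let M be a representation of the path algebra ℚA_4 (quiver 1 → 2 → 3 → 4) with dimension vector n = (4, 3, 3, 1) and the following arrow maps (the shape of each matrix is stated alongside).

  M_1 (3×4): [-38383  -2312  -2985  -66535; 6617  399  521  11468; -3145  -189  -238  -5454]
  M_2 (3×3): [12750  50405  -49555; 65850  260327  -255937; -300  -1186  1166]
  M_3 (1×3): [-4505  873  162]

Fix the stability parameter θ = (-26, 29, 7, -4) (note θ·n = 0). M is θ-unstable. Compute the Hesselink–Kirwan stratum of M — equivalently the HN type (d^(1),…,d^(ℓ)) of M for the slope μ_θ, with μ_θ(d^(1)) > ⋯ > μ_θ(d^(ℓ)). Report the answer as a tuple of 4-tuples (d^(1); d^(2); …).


Barcode: M ≅ I[1,1], I[1,2]^2, I[1,4], I[3,3]^2. HN layers by μ_θ (4 steps, strictly decreasing):
  μ^(1)=29; μ^(2)=32/3; μ^(3)=7; μ^(4)=-26

((0, 2, 0, 0); (0, 1, 1, 1); (0, 0, 2, 0); (4, 0, 0, 0))


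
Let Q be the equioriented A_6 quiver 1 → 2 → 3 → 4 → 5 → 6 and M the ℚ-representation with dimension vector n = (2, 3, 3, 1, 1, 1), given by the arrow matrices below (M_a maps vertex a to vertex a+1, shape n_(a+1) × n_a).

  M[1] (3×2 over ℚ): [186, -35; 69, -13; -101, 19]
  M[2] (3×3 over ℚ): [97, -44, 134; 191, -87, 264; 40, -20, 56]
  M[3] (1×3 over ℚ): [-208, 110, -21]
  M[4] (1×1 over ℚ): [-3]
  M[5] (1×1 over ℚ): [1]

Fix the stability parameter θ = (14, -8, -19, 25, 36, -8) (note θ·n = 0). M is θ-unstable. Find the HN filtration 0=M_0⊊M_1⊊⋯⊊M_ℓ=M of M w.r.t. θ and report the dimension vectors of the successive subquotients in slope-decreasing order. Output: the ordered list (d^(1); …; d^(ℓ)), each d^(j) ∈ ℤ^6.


Via rank(M_{q-1}∘⋯∘M_p): M ≅ I[1,3], I[1,6], I[2,2], I[3,3].
μ_θ-semistable layers: μ^(1)=53/3; μ^(2)=-13/3; μ^(3)=-8; μ^(4)=-19

((0, 0, 0, 1, 1, 1); (2, 2, 2, 0, 0, 0); (0, 1, 0, 0, 0, 0); (0, 0, 1, 0, 0, 0))
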